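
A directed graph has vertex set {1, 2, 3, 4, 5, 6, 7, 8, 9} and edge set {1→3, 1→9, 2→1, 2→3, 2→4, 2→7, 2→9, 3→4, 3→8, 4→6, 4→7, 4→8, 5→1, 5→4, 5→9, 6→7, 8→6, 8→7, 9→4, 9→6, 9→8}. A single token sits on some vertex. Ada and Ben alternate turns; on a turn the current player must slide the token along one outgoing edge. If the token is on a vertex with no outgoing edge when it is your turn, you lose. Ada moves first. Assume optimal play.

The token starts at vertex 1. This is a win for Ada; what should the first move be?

Use the standard recursion: the mover loses at a terminal position; elsewhere, the mover wins exactly when some move hands the opponent an L position.
Every edge goes from a vertex to one that appears earlier in the order 7, 6, 8, 4, 9, 3, 1, 2, 5, so processing vertices in that order labels each vertex after all of its successors.
7: no outgoing edge → L
6: reaches L-position 7 → W
8: reaches L-position 7 → W
4: reaches L-position 7 → W
9: only reaches 4(W), 8(W), 6(W), all W → L
3: only reaches 4(W), 8(W), all W → L
1: reaches L-position 3 → W
2: reaches L-position 3 → W
5: reaches L-position 9 → W
From 1, the L positions reachable in one move are: 3, 9. Any move reaching one of these is winning.

Move to 3.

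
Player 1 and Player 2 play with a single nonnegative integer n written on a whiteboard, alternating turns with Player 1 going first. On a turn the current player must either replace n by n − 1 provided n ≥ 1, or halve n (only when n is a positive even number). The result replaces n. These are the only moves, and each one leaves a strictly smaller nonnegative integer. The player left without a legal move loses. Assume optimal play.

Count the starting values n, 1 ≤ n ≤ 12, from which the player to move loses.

5

Compute win/loss labels from the base case upward. A position with no move is L. Any other position is W if it can reach an L in one move, else L.
n=0: no move → L
n=1: can move to 0, which is L ⇒ W
n=2: the only move is to 1(W), a W ⇒ L
n=3: can move to 2, which is L ⇒ W
n=4: can move to 2, which is L ⇒ W
n=5: the only move is to 4(W), a W ⇒ L
n=6: can move to 5, which is L ⇒ W
n=7: the only move is to 6(W), a W ⇒ L
n=8: can move to 7, which is L ⇒ W
n=9: the only move is to 8(W), a W ⇒ L
n=10: can move to 5, which is L ⇒ W
n=11: the only move is to 10(W), a W ⇒ L
n=12: can move to 11, which is L ⇒ W
L entries with 1 ≤ n ≤ 12 (n=0 is outside the asked range and is not counted): n = 2, 5, 7, 9, 11; that makes 5.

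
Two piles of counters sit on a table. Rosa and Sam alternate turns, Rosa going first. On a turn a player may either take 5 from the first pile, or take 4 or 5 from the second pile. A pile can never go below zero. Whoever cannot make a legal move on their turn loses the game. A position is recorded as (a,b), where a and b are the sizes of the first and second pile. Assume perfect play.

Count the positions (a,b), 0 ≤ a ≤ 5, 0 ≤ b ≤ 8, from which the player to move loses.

Label each position W (a win for the player to move) or L (a loss). A position with no legal move is L; any other position is W exactly when some move reaches an L, and L when every move reaches a W.
Every move lowers a or b (never raises either), so fill the grid row by row in increasing a, and left to right within a row: each cell's successors are then already labelled.
      b=0  b=1  b=2  b=3  b=4  b=5  b=6  b=7  b=8
a=0:    L    L    L    L    W    W    W    W    W
a=1:    L    L    L    L    W    W    W    W    W
a=2:    L    L    L    L    W    W    W    W    W
a=3:    L    L    L    L    W    W    W    W    W
a=4:    L    L    L    L    W    W    W    W    W
a=5:    W    W    W    W    L    L    L    L    W
Cells with no legal move (terminal, hence L): (0,0), (0,1), (0,2), (0,3), (1,0), (1,1), (1,2), (1,3), (2,0), (2,1), (2,2), (2,3), (3,0), (3,1), (3,2), (3,3), (4,0), (4,1), (4,2), (4,3).
The remaining L cells, each justified by listing all of its moves:
(5,4): L (options (0,4)(W), (5,0)(W) are all W)
(5,5): L (options (0,5)(W), (5,1)(W), (5,0)(W) are all W)
(5,6): L (options (0,6)(W), (5,2)(W), (5,1)(W) are all W)
(5,7): L (options (0,7)(W), (5,3)(W), (5,2)(W) are all W)
Every other cell has at least one move into one of the L cells above, so it is W.
L cells per row: a=0: 4, a=1: 4, a=2: 4, a=3: 4, a=4: 4, a=5: 4; total 24.

24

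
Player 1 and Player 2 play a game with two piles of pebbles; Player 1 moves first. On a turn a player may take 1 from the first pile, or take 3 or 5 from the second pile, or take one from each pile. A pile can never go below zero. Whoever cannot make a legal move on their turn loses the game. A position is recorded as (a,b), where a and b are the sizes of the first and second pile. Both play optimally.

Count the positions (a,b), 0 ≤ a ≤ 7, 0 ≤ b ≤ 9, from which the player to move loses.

32

Label each position W (a win for the player to move) or L (a loss). A position with no legal move is L; any other position is W exactly when some move reaches an L, and L when every move reaches a W.
Every move lowers a or b (never raises either), so fill the grid row by row in increasing a, and left to right within a row: each cell's successors are then already labelled.
      b=0  b=1  b=2  b=3  b=4  b=5  b=6  b=7  b=8  b=9
a=0:    L    L    L    W    W    W    W    W    L    L
a=1:    W    W    W    W    L    L    L    W    W    W
a=2:    L    L    L    W    W    W    W    W    L    L
a=3:    W    W    W    W    L    L    L    W    W    W
a=4:    L    L    L    W    W    W    W    W    L    L
a=5:    W    W    W    W    L    L    L    W    W    W
a=6:    L    L    L    W    W    W    W    W    L    L
a=7:    W    W    W    W    L    L    L    W    W    W
Cells with no legal move (terminal, hence L): (0,0), (0,1), (0,2).
The remaining L cells, each justified by listing all of its moves:
(0,8): moves to (0,5)(W), (0,3)(W); every one is W ⇒ L
(0,9): moves to (0,6)(W), (0,4)(W); every one is W ⇒ L
(1,4): moves to (0,4)(W), (1,1)(W), (0,3)(W); every one is W ⇒ L
(1,5): moves to (0,5)(W), (1,2)(W), (1,0)(W), (0,4)(W); every one is W ⇒ L
(1,6): moves to (0,6)(W), (1,3)(W), (1,1)(W), (0,5)(W); every one is W ⇒ L
(2,0): the only move is to (1,0)(W), a W ⇒ L
(2,1): moves to (1,1)(W), (1,0)(W); every one is W ⇒ L
(2,2): moves to (1,2)(W), (1,1)(W); every one is W ⇒ L
(2,8): moves to (1,8)(W), (2,5)(W), (2,3)(W), (1,7)(W); every one is W ⇒ L
(2,9): moves to (1,9)(W), (2,6)(W), (2,4)(W), (1,8)(W); every one is W ⇒ L
(3,4): moves to (2,4)(W), (3,1)(W), (2,3)(W); every one is W ⇒ L
(3,5): moves to (2,5)(W), (3,2)(W), (3,0)(W), (2,4)(W); every one is W ⇒ L
(3,6): moves to (2,6)(W), (3,3)(W), (3,1)(W), (2,5)(W); every one is W ⇒ L
(4,0): the only move is to (3,0)(W), a W ⇒ L
(4,1): moves to (3,1)(W), (3,0)(W); every one is W ⇒ L
(4,2): moves to (3,2)(W), (3,1)(W); every one is W ⇒ L
(4,8): moves to (3,8)(W), (4,5)(W), (4,3)(W), (3,7)(W); every one is W ⇒ L
(4,9): moves to (3,9)(W), (4,6)(W), (4,4)(W), (3,8)(W); every one is W ⇒ L
(5,4): moves to (4,4)(W), (5,1)(W), (4,3)(W); every one is W ⇒ L
(5,5): moves to (4,5)(W), (5,2)(W), (5,0)(W), (4,4)(W); every one is W ⇒ L
(5,6): moves to (4,6)(W), (5,3)(W), (5,1)(W), (4,5)(W); every one is W ⇒ L
(6,0): the only move is to (5,0)(W), a W ⇒ L
(6,1): moves to (5,1)(W), (5,0)(W); every one is W ⇒ L
(6,2): moves to (5,2)(W), (5,1)(W); every one is W ⇒ L
(6,8): moves to (5,8)(W), (6,5)(W), (6,3)(W), (5,7)(W); every one is W ⇒ L
(6,9): moves to (5,9)(W), (6,6)(W), (6,4)(W), (5,8)(W); every one is W ⇒ L
(7,4): moves to (6,4)(W), (7,1)(W), (6,3)(W); every one is W ⇒ L
(7,5): moves to (6,5)(W), (7,2)(W), (7,0)(W), (6,4)(W); every one is W ⇒ L
(7,6): moves to (6,6)(W), (7,3)(W), (7,1)(W), (6,5)(W); every one is W ⇒ L
Every other cell has at least one move into one of the L cells above, so it is W.
L cells per row: a=0: 5, a=1: 3, a=2: 5, a=3: 3, a=4: 5, a=5: 3, a=6: 5, a=7: 3; total 32.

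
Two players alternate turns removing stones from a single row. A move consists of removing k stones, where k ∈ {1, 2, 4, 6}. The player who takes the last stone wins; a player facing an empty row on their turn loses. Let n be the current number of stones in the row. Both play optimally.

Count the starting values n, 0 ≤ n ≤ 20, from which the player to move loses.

Classify positions by backward induction: terminal positions (no move available) are L. From any other position, the mover wins iff some move reaches an L.
n=0: no move → L
n=1: can move to 0, which is L ⇒ W
n=2: can move to 0, which is L ⇒ W
n=3: moves to 2(W), 1(W); every one is W ⇒ L
n=4: can move to 3, which is L ⇒ W
n=5: can move to 3, which is L ⇒ W
n=6: can move to 0, which is L ⇒ W
n=7: can move to 3, which is L ⇒ W
n=8: moves to 7(W), 6(W), 4(W), 2(W); every one is W ⇒ L
n=9: can move to 8, which is L ⇒ W
n=10: can move to 8, which is L ⇒ W
n=11: moves to 10(W), 9(W), 7(W), 5(W); every one is W ⇒ L
n=12: can move to 11, which is L ⇒ W
n=13: can move to 11, which is L ⇒ W
n=14: can move to 8, which is L ⇒ W
n=15: can move to 11, which is L ⇒ W
n=16: moves to 15(W), 14(W), 12(W), 10(W); every one is W ⇒ L
n=17: can move to 16, which is L ⇒ W
n=18: can move to 16, which is L ⇒ W
n=19: moves to 18(W), 17(W), 15(W), 13(W); every one is W ⇒ L
n=20: can move to 19, which is L ⇒ W
L entries with 0 ≤ n ≤ 20: n = 0, 3, 8, 11, 16, 19; that makes 6.

6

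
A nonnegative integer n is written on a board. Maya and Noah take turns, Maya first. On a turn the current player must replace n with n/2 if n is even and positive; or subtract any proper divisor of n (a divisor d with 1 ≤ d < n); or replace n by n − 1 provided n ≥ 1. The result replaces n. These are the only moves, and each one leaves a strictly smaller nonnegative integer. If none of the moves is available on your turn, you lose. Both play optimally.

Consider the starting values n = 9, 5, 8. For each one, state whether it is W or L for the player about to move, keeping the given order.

Use the standard recursion: the mover loses at a terminal position; elsewhere, the mover wins exactly when some move hands the opponent an L position.
n=0: no move → L
n=1: can move to 0, which is L ⇒ W
n=2: the only move is to 1(W), a W ⇒ L
n=3: can move to 2, which is L ⇒ W
n=4: can move to 2, which is L ⇒ W
n=5: the only move is to 4(W), a W ⇒ L
n=6: can move to 5, which is L ⇒ W
n=7: the only move is to 6(W), a W ⇒ L
n=8: can move to 7, which is L ⇒ W
n=9: moves to 6(W), 8(W); every one is W ⇒ L

9: L, 5: L, 8: W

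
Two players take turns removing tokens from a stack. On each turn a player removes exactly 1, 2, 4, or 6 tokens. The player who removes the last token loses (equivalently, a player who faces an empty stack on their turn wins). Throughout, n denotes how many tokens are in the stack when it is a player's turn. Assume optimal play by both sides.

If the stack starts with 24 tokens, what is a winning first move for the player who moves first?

Use the standard recursion: the mover wins at a terminal position; elsewhere, the mover wins exactly when some move hands the opponent an L position.
n=0: no move; the opponent has just taken the last token and therefore loses → W
n=1: the only move is to 0(W), a W ⇒ L
n=2: can move to 1, which is L ⇒ W
n=3: can move to 1, which is L ⇒ W
n=4: moves to 3(W), 2(W), 0(W); every one is W ⇒ L
n=5: can move to 4, which is L ⇒ W
n=6: can move to 4, which is L ⇒ W
n=7: can move to 1, which is L ⇒ W
n=8: can move to 4, which is L ⇒ W
n=9: moves to 8(W), 7(W), 5(W), 3(W); every one is W ⇒ L
n=10: can move to 9, which is L ⇒ W
n=11: can move to 9, which is L ⇒ W
n=12: moves to 11(W), 10(W), 8(W), 6(W); every one is W ⇒ L
n=13: can move to 12, which is L ⇒ W
n=14: can move to 12, which is L ⇒ W
n=15: can move to 9, which is L ⇒ W
n=16: can move to 12, which is L ⇒ W
n=17: moves to 16(W), 15(W), 13(W), 11(W); every one is W ⇒ L
n=18: can move to 17, which is L ⇒ W
n=19: can move to 17, which is L ⇒ W
n=20: moves to 19(W), 18(W), 16(W), 14(W); every one is W ⇒ L
n=21: can move to 20, which is L ⇒ W
n=22: can move to 20, which is L ⇒ W
n=23: can move to 17, which is L ⇒ W
n=24: can move to 20, which is L ⇒ W
From 24, the L positions reachable in one move are: 20.

Remove 4, leaving 20.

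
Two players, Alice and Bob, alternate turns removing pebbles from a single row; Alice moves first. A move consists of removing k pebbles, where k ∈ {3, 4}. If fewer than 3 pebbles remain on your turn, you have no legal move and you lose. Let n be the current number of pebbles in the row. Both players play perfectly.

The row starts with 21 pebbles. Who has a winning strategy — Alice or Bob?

Classify positions by backward induction: terminal positions (no move available) are L. From any other position, the mover wins iff some move reaches an L.
n=0: no move → L
n=1: no move → L
n=2: no move → L
n=3: W (go to 0, an L position)
n=4: W (go to 1, an L position)
n=5: W (go to 2, an L position)
n=6: W (go to 2, an L position)
n=7: L (options 4(W), 3(W) are all W)
n=8: L (options 5(W), 4(W) are all W)
n=9: L (options 6(W), 5(W) are all W)
n=10: W (go to 7, an L position)
n=11: W (go to 8, an L position)
n=12: W (go to 9, an L position)
n=13: W (go to 9, an L position)
n=14: L (options 11(W), 10(W) are all W)
n=15: L (options 12(W), 11(W) are all W)
n=16: L (options 13(W), 12(W) are all W)
n=17: W (go to 14, an L position)
n=18: W (go to 15, an L position)
n=19: W (go to 16, an L position)
n=20: W (go to 16, an L position)
n=21: L (options 18(W), 17(W) are all W)
The starting position 21 is L: whatever Alice does, the opponent receives a W position.

Bob wins.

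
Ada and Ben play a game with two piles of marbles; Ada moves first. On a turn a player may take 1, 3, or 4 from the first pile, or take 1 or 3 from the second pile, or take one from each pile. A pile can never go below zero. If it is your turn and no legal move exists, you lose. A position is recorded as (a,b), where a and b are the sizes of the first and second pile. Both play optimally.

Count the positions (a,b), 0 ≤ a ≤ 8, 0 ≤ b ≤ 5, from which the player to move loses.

Use the standard recursion: the mover loses at a terminal position; elsewhere, the mover wins exactly when some move hands the opponent an L position.
Every move lowers a or b (never raises either), so fill the grid row by row in increasing a, and left to right within a row: each cell's successors are then already labelled.
      b=0  b=1  b=2  b=3  b=4  b=5
a=0:    L    W    L    W    L    W
a=1:    W    W    W    W    W    W
a=2:    L    W    L    W    L    W
a=3:    W    W    W    W    W    W
a=4:    W    L    W    L    W    L
a=5:    W    W    W    W    W    W
a=6:    W    L    W    L    W    L
a=7:    L    W    W    W    W    W
a=8:    W    W    L    W    L    W
Cells with no legal move (terminal, hence L): (0,0).
The remaining L cells, each justified by listing all of its moves:
(0,2): the only move is to (0,1)(W), a W ⇒ L
(0,4): moves to (0,3)(W), (0,1)(W); every one is W ⇒ L
(2,0): the only move is to (1,0)(W), a W ⇒ L
(2,2): moves to (1,2)(W), (2,1)(W), (1,1)(W); every one is W ⇒ L
(2,4): moves to (1,4)(W), (2,3)(W), (2,1)(W), (1,3)(W); every one is W ⇒ L
(4,1): moves to (3,1)(W), (1,1)(W), (0,1)(W), (4,0)(W), (3,0)(W); every one is W ⇒ L
(4,3): moves to (3,3)(W), (1,3)(W), (0,3)(W), (4,2)(W), (4,0)(W), (3,2)(W); every one is W ⇒ L
(4,5): moves to (3,5)(W), (1,5)(W), (0,5)(W), (4,4)(W), (4,2)(W), (3,4)(W); every one is W ⇒ L
(6,1): moves to (5,1)(W), (3,1)(W), (2,1)(W), (6,0)(W), (5,0)(W); every one is W ⇒ L
(6,3): moves to (5,3)(W), (3,3)(W), (2,3)(W), (6,2)(W), (6,0)(W), (5,2)(W); every one is W ⇒ L
(6,5): moves to (5,5)(W), (3,5)(W), (2,5)(W), (6,4)(W), (6,2)(W), (5,4)(W); every one is W ⇒ L
(7,0): moves to (6,0)(W), (4,0)(W), (3,0)(W); every one is W ⇒ L
(8,2): moves to (7,2)(W), (5,2)(W), (4,2)(W), (8,1)(W), (7,1)(W); every one is W ⇒ L
(8,4): moves to (7,4)(W), (5,4)(W), (4,4)(W), (8,3)(W), (8,1)(W), (7,3)(W); every one is W ⇒ L
Every other cell has at least one move into one of the L cells above, so it is W.
L cells per row: a=0: 3, a=1: 0, a=2: 3, a=3: 0, a=4: 3, a=5: 0, a=6: 3, a=7: 1, a=8: 2; total 15.

15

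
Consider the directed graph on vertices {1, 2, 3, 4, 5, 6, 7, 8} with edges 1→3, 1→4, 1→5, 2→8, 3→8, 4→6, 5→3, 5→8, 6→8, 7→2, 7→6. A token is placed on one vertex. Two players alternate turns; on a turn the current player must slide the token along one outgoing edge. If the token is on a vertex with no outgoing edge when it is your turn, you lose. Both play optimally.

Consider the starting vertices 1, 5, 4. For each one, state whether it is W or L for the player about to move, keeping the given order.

Work bottom-up. With no move the player to move loses. Otherwise the position is W if at least one move leads to an L position for the opponent, and L if every move leads to a W.
Every edge goes from a vertex to one that appears earlier in the order 8, 2, 6, 3, 5, 4, 7, 1, so processing vertices in that order labels each vertex after all of its successors.
8: no outgoing edge → L
2: reaches L-position 8 → W
6: reaches L-position 8 → W
3: reaches L-position 8 → W
5: reaches L-position 8 → W
4: only reaches 6(W), which is W → L
7: only reaches 6(W), 2(W), all W → L
1: reaches L-position 4 → W

1: W, 5: W, 4: L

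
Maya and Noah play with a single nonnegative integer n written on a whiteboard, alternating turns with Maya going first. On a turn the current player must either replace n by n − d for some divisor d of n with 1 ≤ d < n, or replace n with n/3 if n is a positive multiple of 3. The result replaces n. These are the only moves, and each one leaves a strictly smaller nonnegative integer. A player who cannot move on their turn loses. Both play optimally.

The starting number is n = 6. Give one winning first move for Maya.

Classify positions by backward induction: terminal positions (no move available) are L. From any other position, the mover wins iff some move reaches an L.
n=0: no move → L
n=1: no move → L
n=2: can move to 1, which is L ⇒ W
n=3: can move to 1, which is L ⇒ W
n=4: moves to 2(W), 3(W); every one is W ⇒ L
n=5: can move to 4, which is L ⇒ W
n=6: can move to 4, which is L ⇒ W
From 6, the L positions reachable in one move are: 4.

Move to 4.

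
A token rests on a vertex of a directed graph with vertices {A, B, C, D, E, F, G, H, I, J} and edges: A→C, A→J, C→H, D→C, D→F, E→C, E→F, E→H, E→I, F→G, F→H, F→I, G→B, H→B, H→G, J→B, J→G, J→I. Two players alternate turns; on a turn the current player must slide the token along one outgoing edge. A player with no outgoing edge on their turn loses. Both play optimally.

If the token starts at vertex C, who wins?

Classify positions by backward induction: terminal positions (no move available) are L. From any other position, the mover wins iff some move reaches an L.
Every edge goes from a vertex to one that appears earlier in the order B, I, G, H, J, C, F, E, A, D, so processing vertices in that order labels each vertex after all of its successors.
B: no outgoing edge → L
I: no outgoing edge → L
G: reaches L-position B → W
H: reaches L-position B → W
J: reaches L-position I → W
C: only reaches H(W), which is W → L
F: reaches L-position I → W
E: reaches L-position C → W
A: reaches L-position C → W
D: reaches L-position C → W
Every move from C reaches a W position, so the mover loses.

The second player wins.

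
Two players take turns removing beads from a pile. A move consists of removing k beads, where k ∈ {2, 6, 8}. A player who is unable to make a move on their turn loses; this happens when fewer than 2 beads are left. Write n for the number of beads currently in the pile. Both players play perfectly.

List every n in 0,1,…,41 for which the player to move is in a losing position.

Work bottom-up. With no move the player to move loses. Otherwise the position is W if at least one move leads to an L position for the opponent, and L if every move leads to a W.
n=0: no move → L
n=1: no move → L
n=2: W (go to 0, an L position)
n=3: W (go to 1, an L position)
n=4: L (sole option 2(W) is W)
n=5: L (sole option 3(W) is W)
n=6: W (go to 4, an L position)
n=7: W (go to 5, an L position)
n=8: W (go to 0, an L position)
n=9: W (go to 1, an L position)
n=10: W (go to 4, an L position)
n=11: W (go to 5, an L position)
n=12: W (go to 4, an L position)
n=13: W (go to 5, an L position)
n=14: L (options 12(W), 8(W), 6(W) are all W)
n=15: L (options 13(W), 9(W), 7(W) are all W)
n=16: W (go to 14, an L position)
n=17: W (go to 15, an L position)
n=18: L (options 16(W), 12(W), 10(W) are all W)
n=19: L (options 17(W), 13(W), 11(W) are all W)
n=20: W (go to 18, an L position)
n=21: W (go to 19, an L position)
n=22: W (go to 14, an L position)
n=23: W (go to 15, an L position)
n=24: W (go to 18, an L position)
n=25: W (go to 19, an L position)
n=26: W (go to 18, an L position)
n=27: W (go to 19, an L position)
n=28: L (options 26(W), 22(W), 20(W) are all W)
n=29: L (options 27(W), 23(W), 21(W) are all W)
n=30: W (go to 28, an L position)
n=31: W (go to 29, an L position)
n=32: L (options 30(W), 26(W), 24(W) are all W)
n=33: L (options 31(W), 27(W), 25(W) are all W)
n=34: W (go to 32, an L position)
n=35: W (go to 33, an L position)
n=36: W (go to 28, an L position)
n=37: W (go to 29, an L position)
n=38: W (go to 32, an L position)
n=39: W (go to 33, an L position)
n=40: W (go to 32, an L position)
n=41: W (go to 33, an L position)
The losing starting values of n are exactly the entries labelled L in this table (12 of them).

0, 1, 4, 5, 14, 15, 18, 19, 28, 29, 32, 33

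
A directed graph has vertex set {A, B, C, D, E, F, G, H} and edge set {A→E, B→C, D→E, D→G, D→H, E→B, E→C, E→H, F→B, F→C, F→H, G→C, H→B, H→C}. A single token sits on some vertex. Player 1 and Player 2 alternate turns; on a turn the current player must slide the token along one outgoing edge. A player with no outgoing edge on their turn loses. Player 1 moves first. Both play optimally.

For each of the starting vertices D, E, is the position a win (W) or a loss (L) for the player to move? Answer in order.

D: L, E: W

Label each position W (a win for the player to move) or L (a loss). A position with no legal move is L; any other position is W exactly when some move reaches an L, and L when every move reaches a W.
Every edge goes from a vertex to one that appears earlier in the order C, B, G, H, F, E, D, A, so processing vertices in that order labels each vertex after all of its successors.
C: no outgoing edge → L
B: W (go to C, an L position)
G: W (go to C, an L position)
H: W (go to C, an L position)
F: W (go to C, an L position)
E: W (go to C, an L position)
D: L (options E(W), H(W), G(W) are all W)
A: L (sole option E(W) is W)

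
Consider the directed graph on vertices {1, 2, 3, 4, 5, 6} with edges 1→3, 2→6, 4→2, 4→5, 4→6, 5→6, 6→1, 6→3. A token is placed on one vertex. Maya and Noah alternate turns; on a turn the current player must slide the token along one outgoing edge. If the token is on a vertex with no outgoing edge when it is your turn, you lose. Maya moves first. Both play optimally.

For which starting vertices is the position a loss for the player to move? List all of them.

2, 3, 5

Compute win/loss labels from the base case upward. A position with no move is L. Any other position is W if it can reach an L in one move, else L.
Every edge goes from a vertex to one that appears earlier in the order 3, 1, 6, 5, 2, 4, so processing vertices in that order labels each vertex after all of its successors.
3: no outgoing edge → L
1: can move to 3, which is L ⇒ W
6: can move to 3, which is L ⇒ W
5: the only move is to 6(W), a W ⇒ L
2: the only move is to 6(W), a W ⇒ L
4: can move to 2, which is L ⇒ W
Reading off the rows marked L gives the requested list; there are 3 such vertices.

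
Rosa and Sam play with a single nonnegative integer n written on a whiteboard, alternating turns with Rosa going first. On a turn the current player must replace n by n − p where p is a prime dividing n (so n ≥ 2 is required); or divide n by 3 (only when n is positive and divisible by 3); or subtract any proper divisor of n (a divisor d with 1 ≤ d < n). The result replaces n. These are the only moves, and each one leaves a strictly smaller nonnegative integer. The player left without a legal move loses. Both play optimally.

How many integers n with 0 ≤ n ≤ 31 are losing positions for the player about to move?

Build the W/L table. Terminal = L. A non-terminal position is W if it has a move to some L; otherwise it is L.
n=0: no move → L
n=1: no move → L
n=2: can move to 0, which is L ⇒ W
n=3: can move to 0, which is L ⇒ W
n=4: moves to 2(W), 3(W); every one is W ⇒ L
n=5: can move to 0, which is L ⇒ W
n=6: can move to 4, which is L ⇒ W
n=7: can move to 0, which is L ⇒ W
n=8: can move to 4, which is L ⇒ W
n=9: moves to 3(W), 6(W), 8(W); every one is W ⇒ L
n=10: can move to 9, which is L ⇒ W
n=11: can move to 0, which is L ⇒ W
n=12: can move to 4, which is L ⇒ W
n=13: can move to 0, which is L ⇒ W
n=14: moves to 7(W), 12(W), 13(W); every one is W ⇒ L
n=15: can move to 14, which is L ⇒ W
n=16: can move to 14, which is L ⇒ W
n=17: can move to 0, which is L ⇒ W
n=18: can move to 9, which is L ⇒ W
n=19: can move to 0, which is L ⇒ W
n=20: moves to 10(W), 15(W), 16(W), 18(W), 19(W); every one is W ⇒ L
n=21: can move to 14, which is L ⇒ W
n=22: can move to 20, which is L ⇒ W
n=23: can move to 0, which is L ⇒ W
n=24: can move to 20, which is L ⇒ W
n=25: can move to 20, which is L ⇒ W
n=26: moves to 13(W), 24(W), 25(W); every one is W ⇒ L
n=27: can move to 9, which is L ⇒ W
n=28: can move to 14, which is L ⇒ W
n=29: can move to 0, which is L ⇒ W
n=30: can move to 20, which is L ⇒ W
n=31: can move to 0, which is L ⇒ W
L entries with 0 ≤ n ≤ 31: n = 0, 1, 4, 9, 14, 20, 26; that makes 7.

7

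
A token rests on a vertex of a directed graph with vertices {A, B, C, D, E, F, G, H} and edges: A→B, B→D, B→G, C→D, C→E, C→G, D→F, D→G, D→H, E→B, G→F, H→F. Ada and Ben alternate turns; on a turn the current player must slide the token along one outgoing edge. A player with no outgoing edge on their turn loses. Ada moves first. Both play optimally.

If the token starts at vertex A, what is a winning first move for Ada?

Label each position W (a win for the player to move) or L (a loss). A position with no legal move is L; any other position is W exactly when some move reaches an L, and L when every move reaches a W.
Every edge goes from a vertex to one that appears earlier in the order F, H, G, D, B, E, A, C, so processing vertices in that order labels each vertex after all of its successors.
F: no outgoing edge → L
H: W (go to F, an L position)
G: W (go to F, an L position)
D: W (go to F, an L position)
B: L (options D(W), G(W) are all W)
E: W (go to B, an L position)
A: W (go to B, an L position)
C: L (options E(W), D(W), G(W) are all W)
From A, the L positions reachable in one move are: B.

Move to B.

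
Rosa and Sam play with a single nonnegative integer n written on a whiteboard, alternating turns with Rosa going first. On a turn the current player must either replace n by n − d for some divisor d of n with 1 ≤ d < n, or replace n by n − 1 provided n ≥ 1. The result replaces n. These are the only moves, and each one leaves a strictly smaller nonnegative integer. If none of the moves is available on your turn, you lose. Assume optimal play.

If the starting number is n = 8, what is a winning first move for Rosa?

Use the standard recursion: the mover loses at a terminal position; elsewhere, the mover wins exactly when some move hands the opponent an L position.
n=0: no move → L
n=1: →0(L), so W
n=2: →1(W) only, which is W, so L
n=3: →2(L), so W
n=4: →2(L), so W
n=5: →4(W) only, which is W, so L
n=6: →5(L), so W
n=7: →6(W) only, which is W, so L
n=8: →7(L), so W
From 8, the L positions reachable in one move are: 7.

Move to 7.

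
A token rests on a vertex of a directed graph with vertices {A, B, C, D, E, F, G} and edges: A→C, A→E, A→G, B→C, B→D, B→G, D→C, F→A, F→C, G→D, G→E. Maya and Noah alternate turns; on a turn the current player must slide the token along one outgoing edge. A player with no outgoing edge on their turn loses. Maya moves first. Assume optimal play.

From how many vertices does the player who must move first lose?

2

Compute win/loss labels from the base case upward. A position with no move is L. Any other position is W if it can reach an L in one move, else L.
Every edge goes from a vertex to one that appears earlier in the order E, C, D, G, A, B, F, so processing vertices in that order labels each vertex after all of its successors.
E: no outgoing edge → L
C: no outgoing edge → L
D: reaches L-position C → W
G: reaches L-position E → W
A: reaches L-position C → W
B: reaches L-position C → W
F: reaches L-position C → W
The L vertices are C, E; that is 2 in all.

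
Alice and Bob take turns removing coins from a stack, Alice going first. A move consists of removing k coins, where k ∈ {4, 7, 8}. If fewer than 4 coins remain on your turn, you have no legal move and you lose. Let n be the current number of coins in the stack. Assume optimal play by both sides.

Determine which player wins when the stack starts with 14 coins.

Bob wins.

Classify positions by backward induction: terminal positions (no move available) are L. From any other position, the mover wins iff some move reaches an L.
n=0: no move → L
n=1: no move → L
n=2: no move → L
n=3: no move → L
n=4: W (go to 0, an L position)
n=5: W (go to 1, an L position)
n=6: W (go to 2, an L position)
n=7: W (go to 3, an L position)
n=8: W (go to 1, an L position)
n=9: W (go to 2, an L position)
n=10: W (go to 3, an L position)
n=11: W (go to 3, an L position)
n=12: L (options 8(W), 5(W), 4(W) are all W)
n=13: L (options 9(W), 6(W), 5(W) are all W)
n=14: L (options 10(W), 7(W), 6(W) are all W)
Every move from 14 reaches a W position, so the mover loses.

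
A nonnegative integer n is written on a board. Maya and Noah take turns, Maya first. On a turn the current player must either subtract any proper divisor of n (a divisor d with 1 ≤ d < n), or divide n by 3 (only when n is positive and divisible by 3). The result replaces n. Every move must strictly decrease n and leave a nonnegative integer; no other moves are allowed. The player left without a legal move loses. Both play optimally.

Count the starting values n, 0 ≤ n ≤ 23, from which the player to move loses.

Classify positions by backward induction: terminal positions (no move available) are L. From any other position, the mover wins iff some move reaches an L.
n=0: no move → L
n=1: no move → L
n=2: can move to 1, which is L ⇒ W
n=3: can move to 1, which is L ⇒ W
n=4: moves to 2(W), 3(W); every one is W ⇒ L
n=5: can move to 4, which is L ⇒ W
n=6: can move to 4, which is L ⇒ W
n=7: the only move is to 6(W), a W ⇒ L
n=8: can move to 4, which is L ⇒ W
n=9: moves to 3(W), 6(W), 8(W); every one is W ⇒ L
n=10: can move to 9, which is L ⇒ W
n=11: the only move is to 10(W), a W ⇒ L
n=12: can move to 4, which is L ⇒ W
n=13: the only move is to 12(W), a W ⇒ L
n=14: can move to 7, which is L ⇒ W
n=15: moves to 5(W), 10(W), 12(W), 14(W); every one is W ⇒ L
n=16: can move to 15, which is L ⇒ W
n=17: the only move is to 16(W), a W ⇒ L
n=18: can move to 9, which is L ⇒ W
n=19: the only move is to 18(W), a W ⇒ L
n=20: can move to 15, which is L ⇒ W
n=21: can move to 7, which is L ⇒ W
n=22: can move to 11, which is L ⇒ W
n=23: the only move is to 22(W), a W ⇒ L
L entries with 0 ≤ n ≤ 23: n = 0, 1, 4, 7, 9, 11, 13, 15, 17, 19, 23; that makes 11.

11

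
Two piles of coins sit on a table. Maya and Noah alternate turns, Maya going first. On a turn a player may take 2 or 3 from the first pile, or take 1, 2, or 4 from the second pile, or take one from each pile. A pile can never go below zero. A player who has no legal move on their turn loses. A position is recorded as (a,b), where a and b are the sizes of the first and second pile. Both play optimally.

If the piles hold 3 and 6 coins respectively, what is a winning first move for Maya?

Move to (1,6).

Label each position W (a win for the player to move) or L (a loss). A position with no legal move is L; any other position is W exactly when some move reaches an L, and L when every move reaches a W.
No move ever increases a pile, so every position that can arise here has a ≤ 3 and b ≤ 6; it is enough to label the cells with 0 ≤ a ≤ 3 and 0 ≤ b ≤ 6.
Every move lowers a or b (never raises either), so fill the grid row by row in increasing a, and left to right within a row: each cell's successors are then already labelled.
      b=0  b=1  b=2  b=3  b=4  b=5  b=6
a=0:    L    W    W    L    W    W    L
a=1:    L    W    W    L    W    W    L
a=2:    W    W    L    W    W    L    W
a=3:    W    L    W    W    L    W    W
Cells with no legal move (terminal, hence L): (0,0), (1,0).
The remaining L cells, each justified by listing all of its moves:
(0,3): →(0,2)(W), (0,1)(W) — all W, so L
(0,6): →(0,5)(W), (0,4)(W), (0,2)(W) — all W, so L
(1,3): →(1,2)(W), (1,1)(W), (0,2)(W) — all W, so L
(1,6): →(1,5)(W), (1,4)(W), (1,2)(W), (0,5)(W) — all W, so L
(2,2): →(0,2)(W), (2,1)(W), (2,0)(W), (1,1)(W) — all W, so L
(2,5): →(0,5)(W), (2,4)(W), (2,3)(W), (2,1)(W), (1,4)(W) — all W, so L
(3,1): →(1,1)(W), (0,1)(W), (3,0)(W), (2,0)(W) — all W, so L
(3,4): →(1,4)(W), (0,4)(W), (3,3)(W), (3,2)(W), (3,0)(W), (2,3)(W) — all W, so L
Every other cell has at least one move into one of the L cells above, so it is W.
From (3,6), the L positions reachable in one move are: (1,6), (0,6), (3,4), (2,5). Any move reaching one of these is winning.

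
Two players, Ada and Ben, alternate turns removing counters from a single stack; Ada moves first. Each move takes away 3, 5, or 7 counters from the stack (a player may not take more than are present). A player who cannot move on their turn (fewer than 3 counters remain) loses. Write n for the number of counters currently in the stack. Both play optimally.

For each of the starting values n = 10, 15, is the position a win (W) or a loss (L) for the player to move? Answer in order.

Classify positions by backward induction: terminal positions (no move available) are L. From any other position, the mover wins iff some move reaches an L.
n=0: no move → L
n=1: no move → L
n=2: no move → L
n=3: W (go to 0, an L position)
n=4: W (go to 1, an L position)
n=5: W (go to 2, an L position)
n=6: W (go to 1, an L position)
n=7: W (go to 2, an L position)
n=8: W (go to 1, an L position)
n=9: W (go to 2, an L position)
n=10: L (options 7(W), 5(W), 3(W) are all W)
n=11: L (options 8(W), 6(W), 4(W) are all W)
n=12: L (options 9(W), 7(W), 5(W) are all W)
n=13: W (go to 10, an L position)
n=14: W (go to 11, an L position)
n=15: W (go to 12, an L position)

10: L, 15: W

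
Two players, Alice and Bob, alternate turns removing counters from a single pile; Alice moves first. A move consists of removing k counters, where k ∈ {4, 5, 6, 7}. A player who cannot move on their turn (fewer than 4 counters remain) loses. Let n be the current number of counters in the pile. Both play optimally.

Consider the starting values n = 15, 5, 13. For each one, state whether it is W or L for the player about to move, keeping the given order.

Positions with no move are L. A position that does have a move is losing for the player to move precisely when every available move leads to a winning position for the opponent. Fill in the labels:
n=0: no move → L
n=1: no move → L
n=2: no move → L
n=3: no move → L
n=4: can move to 0, which is L ⇒ W
n=5: can move to 1, which is L ⇒ W
n=6: can move to 2, which is L ⇒ W
n=7: can move to 3, which is L ⇒ W
n=8: can move to 3, which is L ⇒ W
n=9: can move to 3, which is L ⇒ W
n=10: can move to 3, which is L ⇒ W
n=11: moves to 7(W), 6(W), 5(W), 4(W); every one is W ⇒ L
n=12: moves to 8(W), 7(W), 6(W), 5(W); every one is W ⇒ L
n=13: moves to 9(W), 8(W), 7(W), 6(W); every one is W ⇒ L
n=14: moves to 10(W), 9(W), 8(W), 7(W); every one is W ⇒ L
n=15: can move to 11, which is L ⇒ W

15: W, 5: W, 13: L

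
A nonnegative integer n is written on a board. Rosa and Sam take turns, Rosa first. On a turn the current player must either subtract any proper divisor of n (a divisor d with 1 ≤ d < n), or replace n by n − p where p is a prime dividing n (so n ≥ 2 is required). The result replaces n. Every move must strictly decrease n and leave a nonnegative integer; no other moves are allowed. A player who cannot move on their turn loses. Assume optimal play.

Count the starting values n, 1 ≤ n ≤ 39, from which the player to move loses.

9

Label each position W (a win for the player to move) or L (a loss). A position with no legal move is L; any other position is W exactly when some move reaches an L, and L when every move reaches a W.
n=0: no move → L
n=1: no move → L
n=2: can move to 0, which is L ⇒ W
n=3: can move to 0, which is L ⇒ W
n=4: moves to 2(W), 3(W); every one is W ⇒ L
n=5: can move to 0, which is L ⇒ W
n=6: can move to 4, which is L ⇒ W
n=7: can move to 0, which is L ⇒ W
n=8: can move to 4, which is L ⇒ W
n=9: moves to 6(W), 8(W); every one is W ⇒ L
n=10: can move to 9, which is L ⇒ W
n=11: can move to 0, which is L ⇒ W
n=12: can move to 9, which is L ⇒ W
n=13: can move to 0, which is L ⇒ W
n=14: moves to 7(W), 12(W), 13(W); every one is W ⇒ L
n=15: can move to 14, which is L ⇒ W
n=16: can move to 14, which is L ⇒ W
n=17: can move to 0, which is L ⇒ W
n=18: can move to 9, which is L ⇒ W
n=19: can move to 0, which is L ⇒ W
n=20: moves to 10(W), 15(W), 16(W), 18(W), 19(W); every one is W ⇒ L
n=21: can move to 14, which is L ⇒ W
n=22: can move to 20, which is L ⇒ W
n=23: can move to 0, which is L ⇒ W
n=24: can move to 20, which is L ⇒ W
n=25: can move to 20, which is L ⇒ W
n=26: moves to 13(W), 24(W), 25(W); every one is W ⇒ L
n=27: can move to 26, which is L ⇒ W
n=28: can move to 14, which is L ⇒ W
n=29: can move to 0, which is L ⇒ W
n=30: can move to 20, which is L ⇒ W
n=31: can move to 0, which is L ⇒ W
n=32: moves to 16(W), 24(W), 28(W), 30(W), 31(W); every one is W ⇒ L
n=33: can move to 32, which is L ⇒ W
n=34: can move to 32, which is L ⇒ W
n=35: moves to 28(W), 30(W), 34(W); every one is W ⇒ L
n=36: can move to 32, which is L ⇒ W
n=37: can move to 0, which is L ⇒ W
n=38: moves to 19(W), 36(W), 37(W); every one is W ⇒ L
n=39: can move to 26, which is L ⇒ W
L entries with 1 ≤ n ≤ 39 (n=0 is outside the asked range and is not counted): n = 1, 4, 9, 14, 20, 26, 32, 35, 38; that makes 9.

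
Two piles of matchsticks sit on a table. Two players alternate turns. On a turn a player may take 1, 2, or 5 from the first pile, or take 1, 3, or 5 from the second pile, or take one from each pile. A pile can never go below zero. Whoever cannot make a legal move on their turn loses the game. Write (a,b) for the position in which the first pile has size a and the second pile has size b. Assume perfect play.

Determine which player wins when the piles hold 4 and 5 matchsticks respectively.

The first player wins.

Build the W/L table. Terminal = L. A non-terminal position is W if it has a move to some L; otherwise it is L.
No move ever increases a pile, so every position that can arise here has a ≤ 4 and b ≤ 5; it is enough to label the cells with 0 ≤ a ≤ 4 and 0 ≤ b ≤ 5.
Every move lowers a or b (never raises either), so fill the grid row by row in increasing a, and left to right within a row: each cell's successors are then already labelled.
      b=0  b=1  b=2  b=3  b=4  b=5
a=0:    L    W    L    W    L    W
a=1:    W    W    W    W    W    W
a=2:    W    L    W    L    W    L
a=3:    L    W    W    W    W    W
a=4:    W    W    L    W    L    W
Cells with no legal move (terminal, hence L): (0,0).
The remaining L cells, each justified by listing all of its moves:
(0,2): the only move is to (0,1)(W), a W ⇒ L
(0,4): moves to (0,3)(W), (0,1)(W); every one is W ⇒ L
(2,1): moves to (1,1)(W), (0,1)(W), (2,0)(W), (1,0)(W); every one is W ⇒ L
(2,3): moves to (1,3)(W), (0,3)(W), (2,2)(W), (2,0)(W), (1,2)(W); every one is W ⇒ L
(2,5): moves to (1,5)(W), (0,5)(W), (2,4)(W), (2,2)(W), (2,0)(W), (1,4)(W); every one is W ⇒ L
(3,0): moves to (2,0)(W), (1,0)(W); every one is W ⇒ L
(4,2): moves to (3,2)(W), (2,2)(W), (4,1)(W), (3,1)(W); every one is W ⇒ L
(4,4): moves to (3,4)(W), (2,4)(W), (4,3)(W), (4,1)(W), (3,3)(W); every one is W ⇒ L
Every other cell has at least one move into one of the L cells above, so it is W.
From (4,5) the player to move can move to (2,5), reaching an L position.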